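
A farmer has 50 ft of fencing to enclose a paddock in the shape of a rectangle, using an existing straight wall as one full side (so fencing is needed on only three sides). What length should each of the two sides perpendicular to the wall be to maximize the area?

Let the sides perpendicular to the wall have length x and the parallel side y, so 2x + y = 50 and the area is A = xy = x(50 − 2x).
A'(x) = 50 − 4x = 0 gives x = 25/2, and A''(x) = −4 < 0 confirms a maximum.
Then y = 50 − 2·25/2 = 25 and A = 625/2.

25/2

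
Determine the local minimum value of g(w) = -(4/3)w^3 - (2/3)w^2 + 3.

g'(w) = -4w^2 - (4/3)w. Setting g'(w) = 0 gives w ∈ {-1/3, 0}.
Since g''(w) = -8w - 4/3, we get g''(-1/3) = 4/3 > 0 ⇒ local minimum; g''(0) = -4/3 < 0 ⇒ local maximum.
Thus g has its local minimum at w = -1/3, with value 241/81.

241/81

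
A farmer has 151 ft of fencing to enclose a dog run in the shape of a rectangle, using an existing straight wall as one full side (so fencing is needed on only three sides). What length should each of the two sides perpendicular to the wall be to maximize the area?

Let the sides perpendicular to the wall have length x and the parallel side y, so 2x + y = 151 and the area is A = xy = x(151 − 2x).
A'(x) = 151 − 4x = 0 gives x = 151/4, and A''(x) = −4 < 0 confirms a maximum.
Then y = 151 − 2·151/4 = 151/2 and A = 22801/8.

151/4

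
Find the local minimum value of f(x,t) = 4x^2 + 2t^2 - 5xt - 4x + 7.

∂f/∂x = 8x - 5t - 4 = 0 and ∂f/∂t = -5x + 4t = 0, so (x, t) = (16/7, 20/7).
The Hessian has f_{xx} = 8, f_{tt} = 4, f_{xt} = -5, giving D = 7 > 0 with f_{xx} > 0, so the point is a local minimum.
f(16/7, 20/7) = 17/7.

17/7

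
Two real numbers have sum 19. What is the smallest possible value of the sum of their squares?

361/2

With a + b = 19, a^2 + b^2 = a^2 + (19 − a)^2.
The derivative 2a − 2(19 − a) = 4a − 38 vanishes at a = 19/2; second derivative 4 > 0, a minimum.
The minimum is 2·(19/2)^2 = 361/2.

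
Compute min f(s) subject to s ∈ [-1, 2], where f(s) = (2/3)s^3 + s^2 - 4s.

-7/3

Differentiating, f'(s) = 2s^2 + 2s - 4; whose only zero in [-1, 2] is s = 1.
Evaluating at the critical points and endpoints: f(-1) = 13/3; f(1) = -7/3; f(2) = 4/3.
The minimum over the interval is -7/3, attained at s = 1.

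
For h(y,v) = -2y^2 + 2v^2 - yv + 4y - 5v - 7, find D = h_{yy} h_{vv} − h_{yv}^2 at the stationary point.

-17

∂h/∂y = -4y - v + 4 = 0 and ∂h/∂v = -y + 4v - 5 = 0, so (y, v) = (11/17, 24/17).
The Hessian has h_{yy} = -4, h_{vv} = 4, h_{yv} = -1, giving D = -17 < 0, so the point is a saddle point.
D = (-4)·(4) − (-1)^2 = -17.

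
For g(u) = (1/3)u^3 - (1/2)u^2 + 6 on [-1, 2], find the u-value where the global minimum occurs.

-1

Differentiating, g'(u) = u^2 - u; which vanishes at u = 0 and u = 1.
Compare values at every candidate in [-1, 2]: g(-1) = 31/6; g(0) = 6; g(1) = 35/6; g(2) = 20/3.
So the minimum is g(-1) = 31/6.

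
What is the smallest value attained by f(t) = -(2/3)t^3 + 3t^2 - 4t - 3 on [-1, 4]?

The derivative is -2t^2 + 6t - 4, which vanishes at t = 1 and t = 2.
Compare values at every candidate in [-1, 4]: f(-1) = 14/3,  f(1) = -14/3,  f(2) = -13/3,  f(4) = -41/3.
The minimum over the interval is -41/3, attained at t = 4.

-41/3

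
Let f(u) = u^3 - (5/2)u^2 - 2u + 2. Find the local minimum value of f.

f'(u) = 3u^2 - 5u - 2 = 0 at u = -1/3, 2.
f''(u) = 6u - 5. f''(-1/3) = -7 < 0 ⇒ local maximum; f''(2) = 7 > 0 ⇒ local minimum.
So the local minimum value is f(2) = -4.

-4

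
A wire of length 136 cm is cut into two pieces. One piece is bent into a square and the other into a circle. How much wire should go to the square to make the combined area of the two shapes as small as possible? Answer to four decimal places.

76.1735

Let x be the length used for the square. Square side x/4; circle radius (136−x)/(2π).
A(x) = (x/4)² + π·((136−x)/(2π))² = x²/16 + (136−x)²/(4π) for 0 ≤ x ≤ 136. A'(x) = x/8 − (136−x)/(2π) = 0 gives x = 4·136/(π+4) ≈ 76.1735.
A'' = 1/8 + 1/(2π) > 0, so this gives the minimum combined area; x ≈ 76.1735 cm to the square.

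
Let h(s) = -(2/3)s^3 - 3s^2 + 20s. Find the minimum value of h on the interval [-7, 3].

-275/3

Differentiating, h'(s) = -2s^2 - 6s + 20; which vanishes at s = -5 and s = 2.
Evaluating at the critical points and endpoints: h(-7) = -175/3, h(-5) = -275/3, h(2) = 68/3, h(3) = 15.
The minimum over the interval is -275/3, attained at s = -5.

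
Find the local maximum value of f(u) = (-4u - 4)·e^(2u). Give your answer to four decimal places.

f'(u) = (-4)·e^(2u) + (-4u - 4)·2·e^(2u) = (-8u - 12)·e^(2u). Since e^(2u) > 0, the only critical point is u = -3/2.
f''(-3/2) has the same sign as -8 < 0, so this is a local maximum.
f(-3/2) = (2)·e^(-3) ≈ 0.0996.

0.0996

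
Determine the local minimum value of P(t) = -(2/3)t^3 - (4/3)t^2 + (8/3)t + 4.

-4/3

P'(t) = -2t^2 - (8/3)t + 8/3. Setting P'(t) = 0 gives t ∈ {-2, 2/3}.
Since P''(t) = -4t - 8/3, we get P''(-2) = 16/3 > 0 ⇒ local minimum; P''(2/3) = -16/3 < 0 ⇒ local maximum.
So the local minimum value is P(-2) = -4/3.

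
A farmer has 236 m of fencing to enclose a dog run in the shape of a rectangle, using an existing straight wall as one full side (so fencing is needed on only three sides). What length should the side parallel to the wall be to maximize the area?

118

Let the sides perpendicular to the wall have length x and the parallel side y, so 2x + y = 236 and the area is A = xy = x(236 − 2x).
A'(x) = 236 − 4x = 0 gives x = 59, and A''(x) = −4 < 0 confirms a maximum.
Then y = 236 − 2·59 = 118 and A = 6962.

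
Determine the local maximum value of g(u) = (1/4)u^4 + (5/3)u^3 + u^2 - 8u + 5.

47/3

g'(u) = u^3 + 5u^2 + 2u - 8 = 0 at u = -4, -2, 1.
Since g''(u) = 3u^2 + 10u + 2, we get g''(-4) = 10 > 0 ⇒ local minimum; g''(-2) = -6 < 0 ⇒ local maximum; g''(1) = 15 > 0 ⇒ local minimum.
So the local maximum value is g(-2) = 47/3.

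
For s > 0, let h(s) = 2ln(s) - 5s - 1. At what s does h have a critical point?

h'(s) = 2/s − 5 = 0 gives s = 2/5.
h''(s) = -2/s², which is negative for s > 0, so this is a local maximum.
h(2/5) = 2·ln(2/5) - 2 - 1 ≈ -4.8326.

2/5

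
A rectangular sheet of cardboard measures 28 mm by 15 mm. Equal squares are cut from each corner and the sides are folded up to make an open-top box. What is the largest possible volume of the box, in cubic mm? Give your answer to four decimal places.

594.7271

With cut size x, the volume is V(x) = x(28 − 2x)(15 − 2x) for 0 < x < 7.5.
V'(x) = 12x^2 − 172x + 420. Setting V'(x) = 0 gives x ≈ 3.1218 (the root in (0, 7.5)).
V''(x) = 24x − 172 is negative there, so this is the maximum; V ≈ 594.7271.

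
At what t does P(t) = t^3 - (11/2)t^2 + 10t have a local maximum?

5/3

P'(t) = 3t^2 - 11t + 10. Setting P'(t) = 0 gives t ∈ {5/3, 2}.
Second-derivative test with P''(t) = 6t - 11: P''(5/3) = -1 < 0 ⇒ local maximum; P''(2) = 1 > 0 ⇒ local minimum.
Thus P has its local maximum at t = 5/3, with value 325/54.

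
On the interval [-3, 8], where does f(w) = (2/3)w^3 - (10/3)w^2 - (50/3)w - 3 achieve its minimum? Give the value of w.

Differentiating, f'(w) = 2w^2 - (20/3)w - 50/3; which vanishes at w = -5/3 and w = 5.
Compare values at every candidate in [-3, 8]: f(-3) = -1; f(-5/3) = 1007/81; f(5) = -259/3; f(8) = -25/3.
So the minimum is f(5) = -259/3.

5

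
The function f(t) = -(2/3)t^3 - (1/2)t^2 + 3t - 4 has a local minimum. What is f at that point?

f'(t) = -2t^2 - t + 3. Setting f'(t) = 0 gives t ∈ {-3/2, 1}.
Second-derivative test with f''(t) = -4t - 1: f''(-3/2) = 5 > 0 ⇒ local minimum; f''(1) = -5 < 0 ⇒ local maximum.
Thus f has its local minimum at t = -3/2, with value -59/8.

-59/8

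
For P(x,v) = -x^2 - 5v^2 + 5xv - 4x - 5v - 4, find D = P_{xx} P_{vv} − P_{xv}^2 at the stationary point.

∂P/∂x = -2x + 5v - 4 = 0 and ∂P/∂v = 5x - 10v - 5 = 0, so (x, v) = (13, 6).
The Hessian has P_{xx} = -2, P_{vv} = -10, P_{xv} = 5, giving D = -5 < 0, so the point is a saddle point.
D = (-2)·(-10) − (5)^2 = -5.

-5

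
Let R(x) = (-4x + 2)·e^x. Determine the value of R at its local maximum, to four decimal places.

Differentiating with the product rule gives R'(x) = (-4x - 2)·e^x. Since e^x > 0, the only critical point is x = -1/2.
R''(-1/2) has the same sign as -4 < 0, so this is a local maximum.
R(-1/2) = (4)·e^(-1/2) ≈ 2.4261.

2.4261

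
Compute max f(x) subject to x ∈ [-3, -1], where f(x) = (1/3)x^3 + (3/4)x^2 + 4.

73/16

The derivative is x^2 + (3/2)x, whose only zero in [-3, -1] is x = -3/2.
Candidates: f(-3) = 7/4, f(-3/2) = 73/16, f(-1) = 53/12.
The maximum over the interval is 73/16, attained at x = -3/2.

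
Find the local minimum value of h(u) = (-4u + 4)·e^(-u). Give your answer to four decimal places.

Differentiating with the product rule gives h'(u) = (4u - 8)·e^(-u). Since e^(-u) > 0, the only critical point is u = 2.
h''(2) has the same sign as 4 > 0, so this is a local minimum.
h(2) = (-4)·e^(-2) ≈ -0.5413.

-0.5413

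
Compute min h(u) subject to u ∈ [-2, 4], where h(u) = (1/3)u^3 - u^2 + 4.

-8/3

h'(u) = u^2 - 2u, which vanishes at u = 0 and u = 2.
Compare values at every candidate in [-2, 4]: h(-2) = -8/3, h(0) = 4, h(2) = 8/3, h(4) = 28/3.
The minimum over the interval is -8/3, attained at u = -2.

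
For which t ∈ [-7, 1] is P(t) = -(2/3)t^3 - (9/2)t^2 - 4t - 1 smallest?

P'(t) = -2t^2 - 9t - 4, which vanishes at t = -4 and t = -1/2.
Candidates: P(-7) = 211/6; P(-4) = -43/3; P(-1/2) = -1/24; P(1) = -61/6.
The minimum over the interval is -43/3, attained at t = -4.

-4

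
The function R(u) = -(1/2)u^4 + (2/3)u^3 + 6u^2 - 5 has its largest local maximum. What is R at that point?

Critical points: R'(u) = -2u^3 + 2u^2 + 12u vanishes at u = -2, 0, 3.
Second-derivative test with R''(u) = -6u^2 + 4u + 12: R''(-2) = -20 < 0 ⇒ local maximum; R''(0) = 12 > 0 ⇒ local minimum; R''(3) = -30 < 0 ⇒ local maximum.
Thus R has its largest local maximum at u = 3, with value 53/2.

53/2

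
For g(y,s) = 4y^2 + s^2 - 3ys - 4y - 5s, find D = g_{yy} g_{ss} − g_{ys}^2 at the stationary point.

∂g/∂y = 8y - 3s - 4 = 0 and ∂g/∂s = -3y + 2s - 5 = 0, so (y, s) = (23/7, 52/7).
The Hessian has g_{yy} = 8, g_{ss} = 2, g_{ys} = -3, giving D = 7 > 0 with g_{yy} > 0, so the point is a local minimum.
D = (8)·(2) − (-3)^2 = 7.

7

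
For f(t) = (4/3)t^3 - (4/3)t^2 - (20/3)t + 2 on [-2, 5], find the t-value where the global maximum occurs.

5

Differentiating, f'(t) = 4t^2 - (8/3)t - 20/3; which vanishes at t = -1 and t = 5/3.
Candidates: f(-2) = -2/3; f(-1) = 6; f(5/3) = -538/81; f(5) = 102.
The maximum over the interval is 102, attained at t = 5.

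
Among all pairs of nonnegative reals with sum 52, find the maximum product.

With x + y = 52, the product is P(x) = x(52 − x).
P'(x) = 52 − 2x = 0 gives x = 26; P'' = −2 < 0, so this is the maximum.
P = 26·26 = 676.

676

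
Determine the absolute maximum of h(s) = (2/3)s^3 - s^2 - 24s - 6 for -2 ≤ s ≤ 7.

98/3

Differentiating, h'(s) = 2s^2 - 2s - 24; whose only zero in [-2, 7] is s = 4.
Compare values at every candidate in [-2, 7]: h(-2) = 98/3; h(4) = -226/3; h(7) = 17/3.
The maximum over the interval is 98/3, attained at s = -2.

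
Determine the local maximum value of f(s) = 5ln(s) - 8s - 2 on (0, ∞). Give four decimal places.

-9.3500

f'(s) = 5/s − 8 = 0 gives s = 5/8.
f''(s) = -5/s², which is negative for s > 0, so this is a local maximum.
f(5/8) = 5·ln(5/8) - 5 - 2 ≈ -9.3500.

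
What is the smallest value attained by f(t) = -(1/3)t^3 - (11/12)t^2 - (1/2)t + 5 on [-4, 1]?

13/4

f'(t) = -t^2 - (11/6)t - 1/2, which vanishes at t = -3/2 and t = -1/3.
Candidates: f(-4) = 41/3,  f(-3/2) = 77/16,  f(-1/3) = 1645/324,  f(1) = 13/4.
The minimum over the interval is 13/4, attained at t = 1.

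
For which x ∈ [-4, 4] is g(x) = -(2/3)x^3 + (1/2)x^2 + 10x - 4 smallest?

-2

Differentiating, g'(x) = -2x^2 + x + 10; which vanishes at x = -2 and x = 5/2.
Candidates: g(-4) = 20/3; g(-2) = -50/3; g(5/2) = 329/24; g(4) = 4/3.
Hence the absolute minimum is -50/3 at x = -2.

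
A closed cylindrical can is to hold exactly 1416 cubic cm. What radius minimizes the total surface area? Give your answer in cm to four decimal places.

6.0855

With radius r and height h, πr²h = 1416 so h = 1416/(πr²), and S(r) = 2πr² + 2πrh = 2πr² + 2·1416/r.
S'(r) = 4πr − 2·1416/r² = 0 ⇒ r³ = 1416/(2π), so r ≈ 6.0855 and h = 2r ≈ 12.1709.
S''(r) = 4π + 4·1416/r³ > 0, so this is the minimum; S ≈ 698.0556.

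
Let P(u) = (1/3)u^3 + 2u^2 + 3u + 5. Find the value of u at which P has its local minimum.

-1

Critical points: P'(u) = u^2 + 4u + 3 vanishes at u = -3, -1.
Since P''(u) = 2u + 4, we get P''(-3) = -2 < 0 ⇒ local maximum; P''(-1) = 2 > 0 ⇒ local minimum.
The local minimum is P(-1) = 11/3.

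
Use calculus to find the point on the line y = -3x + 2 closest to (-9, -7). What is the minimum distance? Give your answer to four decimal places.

11.3842

Minimize D(x)^2 = (x + 9)^2 + (-3x + 9)^2.
d/dx[D^2] = 2(x + 9) + 2·(-3)·(-3x + 9) = 0 ⇒ x = 9/5.
Then y = -17/5 and the distance is √(648/5) ≈ 11.3842.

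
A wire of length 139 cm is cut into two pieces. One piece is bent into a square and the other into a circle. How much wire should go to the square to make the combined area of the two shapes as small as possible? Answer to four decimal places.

77.8538

Let x be the length used for the square. Square side x/4; circle radius (139−x)/(2π).
A(x) = (x/4)² + π·((139−x)/(2π))² = x²/16 + (139−x)²/(4π) for 0 ≤ x ≤ 139. A'(x) = x/8 − (139−x)/(2π) = 0 gives x = 4·139/(π+4) ≈ 77.8538.
A'' = 1/8 + 1/(2π) > 0, so this gives the minimum combined area; x ≈ 77.8538 cm to the square.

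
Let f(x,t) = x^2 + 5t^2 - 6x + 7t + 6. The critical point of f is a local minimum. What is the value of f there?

∂f/∂x = 2x - 6 = 0 and ∂f/∂t = 10t + 7 = 0, so (x, t) = (3, -7/10).
The Hessian has f_{xx} = 2, f_{tt} = 10, f_{xt} = 0, giving D = 20 > 0 with f_{xx} > 0, so the point is a local minimum.
f(3, -7/10) = -109/20.

-109/20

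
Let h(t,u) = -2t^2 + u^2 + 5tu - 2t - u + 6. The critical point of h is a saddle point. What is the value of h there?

190/33

∂h/∂t = -4t + 5u - 2 = 0 and ∂h/∂u = 5t + 2u - 1 = 0, so (t, u) = (1/33, 14/33).
The Hessian has h_{tt} = -4, h_{uu} = 2, h_{tu} = 5, giving D = -33 < 0, so the point is a saddle point.
h(1/33, 14/33) = 190/33.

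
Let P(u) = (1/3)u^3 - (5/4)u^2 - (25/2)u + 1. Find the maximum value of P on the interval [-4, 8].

Differentiating, P'(u) = u^2 - (5/2)u - 25/2; which vanishes at u = -5/2 and u = 5.
Compare values at every candidate in [-4, 8]: P(-4) = 29/3,  P(-5/2) = 923/48,  P(5) = -613/12,  P(8) = -25/3.
So the maximum is P(-5/2) = 923/48.

923/48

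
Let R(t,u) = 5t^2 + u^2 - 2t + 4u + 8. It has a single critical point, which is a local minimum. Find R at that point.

19/5

∂R/∂t = 10t - 2 = 0 and ∂R/∂u = 2u + 4 = 0, so (t, u) = (1/5, -2).
The Hessian has R_{tt} = 10, R_{uu} = 2, R_{tu} = 0, giving D = 20 > 0 with R_{tt} > 0, so the point is a local minimum.
R(1/5, -2) = 19/5.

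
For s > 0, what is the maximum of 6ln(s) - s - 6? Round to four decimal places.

-1.2494

f'(s) = 6/s − 1 = 0 gives s = 6.
f''(s) = -6/s², which is negative for s > 0, so this is a local maximum.
f(6) = 6·ln(6) - 6 - 6 ≈ -1.2494.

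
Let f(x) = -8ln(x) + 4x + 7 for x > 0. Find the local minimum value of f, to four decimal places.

f'(x) = -8/x + 4 = 0 gives x = 2.
f''(x) = 8/x², which is positive for x > 0, so this is a local minimum.
f(2) = -8·ln(2) + 8 + 7 ≈ 9.4548.

9.4548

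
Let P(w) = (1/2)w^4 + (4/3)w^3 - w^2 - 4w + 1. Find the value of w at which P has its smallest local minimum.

Critical points: P'(w) = 2w^3 + 4w^2 - 2w - 4 vanishes at w = -2, -1, 1.
Second-derivative test with P''(w) = 6w^2 + 8w - 2: P''(-2) = 6 > 0 ⇒ local minimum; P''(-1) = -4 < 0 ⇒ local maximum; P''(1) = 12 > 0 ⇒ local minimum.
So the smallest local minimum value is P(1) = -13/6.

1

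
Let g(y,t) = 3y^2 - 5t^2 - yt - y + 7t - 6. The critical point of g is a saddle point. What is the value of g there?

∂g/∂y = 6y - t - 1 = 0 and ∂g/∂t = -y - 10t + 7 = 0, so (y, t) = (17/61, 41/61).
The Hessian has g_{yy} = 6, g_{tt} = -10, g_{yt} = -1, giving D = -61 < 0, so the point is a saddle point.
g(17/61, 41/61) = -231/61.

-231/61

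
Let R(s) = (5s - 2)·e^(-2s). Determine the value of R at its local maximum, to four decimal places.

Differentiating with the product rule gives R'(s) = (-10s + 9)·e^(-2s). Since e^(-2s) > 0, the only critical point is s = 9/10.
R''(9/10) has the same sign as -10 < 0, so this is a local maximum.
R(9/10) = (5/2)·e^(-9/5) ≈ 0.4132.

0.4132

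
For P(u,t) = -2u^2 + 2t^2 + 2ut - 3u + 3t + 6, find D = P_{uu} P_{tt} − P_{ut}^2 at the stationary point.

∂P/∂u = -4u + 2t - 3 = 0 and ∂P/∂t = 2u + 4t + 3 = 0, so (u, t) = (-9/10, -3/10).
The Hessian has P_{uu} = -4, P_{tt} = 4, P_{ut} = 2, giving D = -20 < 0, so the point is a saddle point.
D = (-4)·(4) − (2)^2 = -20.

-20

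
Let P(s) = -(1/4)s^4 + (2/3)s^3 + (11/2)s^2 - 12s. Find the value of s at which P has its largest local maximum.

P'(s) = -s^3 + 2s^2 + 11s - 12. Setting P'(s) = 0 gives s ∈ {-3, 1, 4}.
Second-derivative test with P''(s) = -3s^2 + 4s + 11: P''(-3) = -28 < 0 ⇒ local maximum; P''(1) = 12 > 0 ⇒ local minimum; P''(4) = -21 < 0 ⇒ local maximum.
The largest local maximum is P(-3) = 189/4.

-3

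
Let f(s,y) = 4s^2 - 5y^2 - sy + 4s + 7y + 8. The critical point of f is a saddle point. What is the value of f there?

∂f/∂s = 8s - y + 4 = 0 and ∂f/∂y = -s - 10y + 7 = 0, so (s, y) = (-11/27, 20/27).
The Hessian has f_{ss} = 8, f_{yy} = -10, f_{sy} = -1, giving D = -81 < 0, so the point is a saddle point.
f(-11/27, 20/27) = 88/9.

88/9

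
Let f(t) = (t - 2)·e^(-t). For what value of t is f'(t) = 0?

Differentiating with the product rule gives f'(t) = (-t + 3)·e^(-t). Since e^(-t) > 0, the only critical point is t = 3.
f''(3) has the same sign as -1 < 0, so this is a local maximum.
f(3) = (1)·e^(-3) ≈ 0.0498.

3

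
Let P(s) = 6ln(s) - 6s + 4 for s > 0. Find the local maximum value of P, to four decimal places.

P'(s) = 6/s − 6 = 0 gives s = 1.
P''(s) = -6/s², which is negative for s > 0, so this is a local maximum.
P(1) = 6·ln(1) - 6 + 4 ≈ -2.0000.

-2.0000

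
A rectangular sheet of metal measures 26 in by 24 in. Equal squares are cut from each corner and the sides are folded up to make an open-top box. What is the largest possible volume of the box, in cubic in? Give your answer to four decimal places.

With cut size x, the volume is V(x) = x(26 − 2x)(24 − 2x) for 0 < x < 12.
V'(x) = 12x^2 − 200x + 624. Setting V'(x) = 0 gives x ≈ 4.1567 (the root in (0, 12)).
V''(x) = 24x − 200 is negative there, so this is the maximum; V ≈ 1153.2457.

1153.2457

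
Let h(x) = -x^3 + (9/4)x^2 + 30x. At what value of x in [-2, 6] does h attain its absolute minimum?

-2

Differentiating, h'(x) = -3x^2 + (9/2)x + 30; whose only zero in [-2, 6] is x = 4.
Compare values at every candidate in [-2, 6]: h(-2) = -43,  h(4) = 92,  h(6) = 45.
Hence the absolute minimum is -43 at x = -2.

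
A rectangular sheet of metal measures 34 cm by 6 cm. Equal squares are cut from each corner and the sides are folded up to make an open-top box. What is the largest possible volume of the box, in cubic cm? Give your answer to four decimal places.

139.8251

With cut size x, the volume is V(x) = x(34 − 2x)(6 − 2x) for 0 < x < 3.
V'(x) = 12x^2 − 160x + 204. Setting V'(x) = 0 gives x ≈ 1.4279 (the root in (0, 3)).
V''(x) = 24x − 160 is negative there, so this is the maximum; V ≈ 139.8251.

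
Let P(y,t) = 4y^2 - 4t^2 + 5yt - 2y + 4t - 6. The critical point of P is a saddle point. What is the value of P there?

∂P/∂y = 8y + 5t - 2 = 0 and ∂P/∂t = 5y - 8t + 4 = 0, so (y, t) = (-4/89, 42/89).
The Hessian has P_{yy} = 8, P_{tt} = -8, P_{yt} = 5, giving D = -89 < 0, so the point is a saddle point.
P(-4/89, 42/89) = -446/89.

-446/89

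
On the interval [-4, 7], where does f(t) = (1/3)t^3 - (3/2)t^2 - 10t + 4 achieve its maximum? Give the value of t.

-2

f'(t) = t^2 - 3t - 10, which vanishes at t = -2 and t = 5.
Compare values at every candidate in [-4, 7]: f(-4) = -4/3; f(-2) = 46/3; f(5) = -251/6; f(7) = -151/6.
The maximum over the interval is 46/3, attained at t = -2.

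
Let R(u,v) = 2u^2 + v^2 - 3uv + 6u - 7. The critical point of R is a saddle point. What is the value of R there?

∂R/∂u = 4u - 3v + 6 = 0 and ∂R/∂v = -3u + 2v = 0, so (u, v) = (12, 18).
The Hessian has R_{uu} = 4, R_{vv} = 2, R_{uv} = -3, giving D = -1 < 0, so the point is a saddle point.
R(12, 18) = 29.

29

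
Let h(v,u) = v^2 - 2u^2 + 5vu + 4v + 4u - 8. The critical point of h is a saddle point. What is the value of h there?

∂h/∂v = 2v + 5u + 4 = 0 and ∂h/∂u = 5v - 4u + 4 = 0, so (v, u) = (-12/11, -4/11).
The Hessian has h_{vv} = 2, h_{uu} = -4, h_{vu} = 5, giving D = -33 < 0, so the point is a saddle point.
h(-12/11, -4/11) = -120/11.

-120/11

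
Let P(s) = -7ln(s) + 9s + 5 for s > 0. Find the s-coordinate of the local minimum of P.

P'(s) = -7/s + 9 = 0 gives s = 7/9.
P''(s) = 7/s², which is positive for s > 0, so this is a local minimum.
P(7/9) = -7·ln(7/9) + 7 + 5 ≈ 13.7592.

7/9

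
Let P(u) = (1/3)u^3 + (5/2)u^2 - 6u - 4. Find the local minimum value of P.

-43/6

P'(u) = u^2 + 5u - 6. Setting P'(u) = 0 gives u ∈ {-6, 1}.
Second-derivative test with P''(u) = 2u + 5: P''(-6) = -7 < 0 ⇒ local maximum; P''(1) = 7 > 0 ⇒ local minimum.
Thus P has its local minimum at u = 1, with value -43/6.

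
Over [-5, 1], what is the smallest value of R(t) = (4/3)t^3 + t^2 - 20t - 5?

-140/3

Differentiating, R'(t) = 4t^2 + 2t - 20; whose only zero in [-5, 1] is t = -5/2.
Candidates: R(-5) = -140/3, R(-5/2) = 365/12, R(1) = -68/3.
Hence the absolute minimum is -140/3 at t = -5.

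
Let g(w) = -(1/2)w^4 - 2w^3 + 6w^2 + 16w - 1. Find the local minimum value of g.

-19/2

g'(w) = -2w^3 - 6w^2 + 12w + 16 = 0 at w = -4, -1, 2.
Second-derivative test with g''(w) = -6w^2 - 12w + 12: g''(-4) = -36 < 0 ⇒ local maximum; g''(-1) = 18 > 0 ⇒ local minimum; g''(2) = -36 < 0 ⇒ local maximum.
So the local minimum value is g(-1) = -19/2.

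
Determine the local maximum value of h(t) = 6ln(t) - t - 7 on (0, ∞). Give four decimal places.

h'(t) = 6/t − 1 = 0 gives t = 6.
h''(t) = -6/t², which is negative for t > 0, so this is a local maximum.
h(6) = 6·ln(6) - 6 - 7 ≈ -2.2494.

-2.2494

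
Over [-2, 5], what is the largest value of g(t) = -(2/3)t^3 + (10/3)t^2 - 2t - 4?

g'(t) = -2t^2 + (20/3)t - 2, which vanishes at t = 1/3 and t = 3.
Evaluating at the critical points and endpoints: g(-2) = 56/3, g(1/3) = -350/81, g(3) = 2, g(5) = -14.
So the maximum is g(-2) = 56/3.

56/3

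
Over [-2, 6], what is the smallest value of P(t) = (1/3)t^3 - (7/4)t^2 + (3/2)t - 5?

P'(t) = t^2 - (7/2)t + 3/2, which vanishes at t = 1/2 and t = 3.
Compare values at every candidate in [-2, 6]: P(-2) = -53/3,  P(1/2) = -223/48,  P(3) = -29/4,  P(6) = 13.
Hence the absolute minimum is -53/3 at t = -2.

-53/3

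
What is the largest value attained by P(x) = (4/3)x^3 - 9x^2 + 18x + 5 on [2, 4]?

P'(x) = 4x^2 - 18x + 18, whose only zero in [2, 4] is x = 3.
Candidates: P(2) = 47/3, P(3) = 14, P(4) = 55/3.
The maximum over the interval is 55/3, attained at x = 4.

55/3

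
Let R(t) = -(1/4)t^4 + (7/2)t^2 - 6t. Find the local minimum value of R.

-11/4

Critical points: R'(t) = -t^3 + 7t - 6 vanishes at t = -3, 1, 2.
Since R''(t) = -3t^2 + 7, we get R''(-3) = -20 < 0 ⇒ local maximum; R''(1) = 4 > 0 ⇒ local minimum; R''(2) = -5 < 0 ⇒ local maximum.
Thus R has its local minimum at t = 1, with value -11/4.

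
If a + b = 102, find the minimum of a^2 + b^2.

With a + b = 102, a^2 + b^2 = a^2 + (102 − a)^2.
The derivative 2a − 2(102 − a) = 4a − 204 vanishes at a = 51; second derivative 4 > 0, a minimum.
The minimum is 2·(51)^2 = 5202.

5202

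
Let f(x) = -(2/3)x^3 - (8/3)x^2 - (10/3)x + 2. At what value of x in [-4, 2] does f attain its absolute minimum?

Differentiating, f'(x) = -2x^2 - (16/3)x - 10/3; which vanishes at x = -5/3 and x = -1.
Candidates: f(-4) = 46/3; f(-5/3) = 262/81; f(-1) = 10/3; f(2) = -62/3.
Hence the absolute minimum is -62/3 at x = 2.

2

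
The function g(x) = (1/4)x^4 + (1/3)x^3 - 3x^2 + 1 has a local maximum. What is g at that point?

g'(x) = x^3 + x^2 - 6x = 0 at x = -3, 0, 2.
Since g''(x) = 3x^2 + 2x - 6, we get g''(-3) = 15 > 0 ⇒ local minimum; g''(0) = -6 < 0 ⇒ local maximum; g''(2) = 10 > 0 ⇒ local minimum.
So the local maximum value is g(0) = 1.

1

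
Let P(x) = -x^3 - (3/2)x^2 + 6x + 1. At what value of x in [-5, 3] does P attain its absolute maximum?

-5

The derivative is -3x^2 - 3x + 6, which vanishes at x = -2 and x = 1.
Evaluating at the critical points and endpoints: P(-5) = 117/2,  P(-2) = -9,  P(1) = 9/2,  P(3) = -43/2.
The maximum over the interval is 117/2, attained at x = -5.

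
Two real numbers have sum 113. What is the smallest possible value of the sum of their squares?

12769/2

With a + b = 113, a^2 + b^2 = a^2 + (113 − a)^2.
The derivative 2a − 2(113 − a) = 4a − 226 vanishes at a = 113/2; second derivative 4 > 0, a minimum.
The minimum is 2·(113/2)^2 = 12769/2.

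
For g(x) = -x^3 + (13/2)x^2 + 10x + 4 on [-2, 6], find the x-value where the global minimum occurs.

-2/3

The derivative is -3x^2 + 13x + 10, which vanishes at x = -2/3 and x = 5.
Evaluating at the critical points and endpoints: g(-2) = 18, g(-2/3) = 14/27, g(5) = 183/2, g(6) = 82.
Hence the absolute minimum is 14/27 at x = -2/3.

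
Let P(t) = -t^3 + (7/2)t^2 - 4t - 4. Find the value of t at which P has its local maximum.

4/3

P'(t) = -3t^2 + 7t - 4. Setting P'(t) = 0 gives t ∈ {1, 4/3}.
Second-derivative test with P''(t) = -6t + 7: P''(1) = 1 > 0 ⇒ local minimum; P''(4/3) = -1 < 0 ⇒ local maximum.
So the local maximum value is P(4/3) = -148/27.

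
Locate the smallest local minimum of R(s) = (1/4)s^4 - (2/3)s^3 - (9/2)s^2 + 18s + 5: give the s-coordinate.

-3

R'(s) = s^3 - 2s^2 - 9s + 18 = 0 at s = -3, 2, 3.
Second-derivative test with R''(s) = 3s^2 - 4s - 9: R''(-3) = 30 > 0 ⇒ local minimum; R''(2) = -5 < 0 ⇒ local maximum; R''(3) = 6 > 0 ⇒ local minimum.
The smallest local minimum is R(-3) = -205/4.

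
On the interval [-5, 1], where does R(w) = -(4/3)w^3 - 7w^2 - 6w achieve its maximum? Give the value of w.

-5

R'(w) = -4w^2 - 14w - 6, which vanishes at w = -3 and w = -1/2.
Candidates: R(-5) = 65/3,  R(-3) = -9,  R(-1/2) = 17/12,  R(1) = -43/3.
So the maximum is R(-5) = 65/3.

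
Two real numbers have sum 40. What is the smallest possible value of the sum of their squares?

With a + b = 40, a^2 + b^2 = a^2 + (40 − a)^2.
The derivative 2a − 2(40 − a) = 4a − 80 vanishes at a = 20; second derivative 4 > 0, a minimum.
The minimum is 2·(20)^2 = 800.

800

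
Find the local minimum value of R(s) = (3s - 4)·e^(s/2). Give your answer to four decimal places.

By the product rule, R'(s) = ((3/2)s + 1)·e^(s/2). Since e^(s/2) > 0, the only critical point is s = -2/3.
R''(-2/3) has the same sign as 3/2 > 0, so this is a local minimum.
R(-2/3) = (-6)·e^(-1/3) ≈ -4.2992.

-4.2992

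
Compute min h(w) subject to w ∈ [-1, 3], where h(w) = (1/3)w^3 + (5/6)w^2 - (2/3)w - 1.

Differentiating, h'(w) = w^2 + (5/3)w - 2/3; whose only zero in [-1, 3] is w = 1/3.
Evaluating at the critical points and endpoints: h(-1) = 1/6,  h(1/3) = -181/162,  h(3) = 27/2.
So the minimum is h(1/3) = -181/162.

-181/162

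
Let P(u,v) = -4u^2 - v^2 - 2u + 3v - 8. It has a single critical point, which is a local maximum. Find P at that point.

∂P/∂u = -8u - 2 = 0 and ∂P/∂v = -2v + 3 = 0, so (u, v) = (-1/4, 3/2).
The Hessian has P_{uu} = -8, P_{vv} = -2, P_{uv} = 0, giving D = 16 > 0 with P_{uu} < 0, so the point is a local maximum.
P(-1/4, 3/2) = -11/2.

-11/2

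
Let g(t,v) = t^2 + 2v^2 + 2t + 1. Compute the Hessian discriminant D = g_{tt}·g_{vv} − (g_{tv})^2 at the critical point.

∂g/∂t = 2t + 2 = 0 and ∂g/∂v = 4v = 0, so (t, v) = (-1, 0).
The Hessian has g_{tt} = 2, g_{vv} = 4, g_{tv} = 0, giving D = 8 > 0 with g_{tt} > 0, so the point is a local minimum.
D = (2)·(4) − (0)^2 = 8.

8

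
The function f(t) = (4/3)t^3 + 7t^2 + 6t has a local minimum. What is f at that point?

-17/12

f'(t) = 4t^2 + 14t + 6 = 0 at t = -3, -1/2.
Since f''(t) = 8t + 14, we get f''(-3) = -10 < 0 ⇒ local maximum; f''(-1/2) = 10 > 0 ⇒ local minimum.
Thus f has its local minimum at t = -1/2, with value -17/12.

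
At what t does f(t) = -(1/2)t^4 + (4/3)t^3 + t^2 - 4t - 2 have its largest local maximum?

f'(t) = -2t^3 + 4t^2 + 2t - 4. Setting f'(t) = 0 gives t ∈ {-1, 1, 2}.
Since f''(t) = -6t^2 + 8t + 2, we get f''(-1) = -12 < 0 ⇒ local maximum; f''(1) = 4 > 0 ⇒ local minimum; f''(2) = -6 < 0 ⇒ local maximum.
Thus f has its largest local maximum at t = -1, with value 7/6.

-1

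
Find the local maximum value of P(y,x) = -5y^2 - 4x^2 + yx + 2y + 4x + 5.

499/79

∂P/∂y = -10y + x + 2 = 0 and ∂P/∂x = y - 8x + 4 = 0, so (y, x) = (20/79, 42/79).
The Hessian has P_{yy} = -10, P_{xx} = -8, P_{yx} = 1, giving D = 79 > 0 with P_{yy} < 0, so the point is a local maximum.
P(20/79, 42/79) = 499/79.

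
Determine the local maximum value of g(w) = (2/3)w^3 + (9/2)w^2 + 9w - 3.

-15/2

Critical points: g'(w) = 2w^2 + 9w + 9 vanishes at w = -3, -3/2.
Second-derivative test with g''(w) = 4w + 9: g''(-3) = -3 < 0 ⇒ local maximum; g''(-3/2) = 3 > 0 ⇒ local minimum.
Thus g has its local maximum at w = -3, with value -15/2.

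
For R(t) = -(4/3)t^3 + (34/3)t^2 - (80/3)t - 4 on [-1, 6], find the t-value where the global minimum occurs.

6

R'(t) = -4t^2 + (68/3)t - 80/3, which vanishes at t = 5/3 and t = 4.
Candidates: R(-1) = 106/3, R(5/3) = -1874/81, R(4) = -44/3, R(6) = -44.
So the minimum is R(6) = -44.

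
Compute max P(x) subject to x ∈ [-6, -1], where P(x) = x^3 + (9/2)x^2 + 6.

39/2

The derivative is 3x^2 + 9x, whose only zero in [-6, -1] is x = -3.
Evaluating at the critical points and endpoints: P(-6) = -48,  P(-3) = 39/2,  P(-1) = 19/2.
The maximum over the interval is 39/2, attained at x = -3.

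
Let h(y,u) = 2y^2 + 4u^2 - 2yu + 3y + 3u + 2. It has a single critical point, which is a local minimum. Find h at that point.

∂h/∂y = 4y - 2u + 3 = 0 and ∂h/∂u = -2y + 8u + 3 = 0, so (y, u) = (-15/14, -9/14).
The Hessian has h_{yy} = 4, h_{uu} = 8, h_{yu} = -2, giving D = 28 > 0 with h_{yy} > 0, so the point is a local minimum.
h(-15/14, -9/14) = -4/7.

-4/7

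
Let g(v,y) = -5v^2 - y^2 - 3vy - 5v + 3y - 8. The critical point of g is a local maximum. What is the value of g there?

∂g/∂v = -10v - 3y - 5 = 0 and ∂g/∂y = -3v - 2y + 3 = 0, so (v, y) = (-19/11, 45/11).
The Hessian has g_{vv} = -10, g_{yy} = -2, g_{vy} = -3, giving D = 11 > 0 with g_{vv} < 0, so the point is a local maximum.
g(-19/11, 45/11) = 27/11.

27/11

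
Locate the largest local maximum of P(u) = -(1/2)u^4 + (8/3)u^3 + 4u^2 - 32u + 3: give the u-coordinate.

P'(u) = -2u^3 + 8u^2 + 8u - 32 = 0 at u = -2, 2, 4.
Since P''(u) = -6u^2 + 16u + 8, we get P''(-2) = -48 < 0 ⇒ local maximum; P''(2) = 16 > 0 ⇒ local minimum; P''(4) = -24 < 0 ⇒ local maximum.
So the largest local maximum value is P(-2) = 161/3.

-2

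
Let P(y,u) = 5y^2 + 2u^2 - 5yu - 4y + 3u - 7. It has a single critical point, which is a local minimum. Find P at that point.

-122/15

∂P/∂y = 10y - 5u - 4 = 0 and ∂P/∂u = -5y + 4u + 3 = 0, so (y, u) = (1/15, -2/3).
The Hessian has P_{yy} = 10, P_{uu} = 4, P_{yu} = -5, giving D = 15 > 0 with P_{yy} > 0, so the point is a local minimum.
P(1/15, -2/3) = -122/15.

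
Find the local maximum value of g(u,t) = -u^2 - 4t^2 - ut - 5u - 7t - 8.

-2/5

∂g/∂u = -2u - t - 5 = 0 and ∂g/∂t = -u - 8t - 7 = 0, so (u, t) = (-11/5, -3/5).
The Hessian has g_{uu} = -2, g_{tt} = -8, g_{ut} = -1, giving D = 15 > 0 with g_{uu} < 0, so the point is a local maximum.
g(-11/5, -3/5) = -2/5.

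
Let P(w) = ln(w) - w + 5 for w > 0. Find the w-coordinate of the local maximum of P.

P'(w) = 1/w − 1 = 0 gives w = 1.
P''(w) = -1/w², which is negative for w > 0, so this is a local maximum.
P(1) = 1·ln(1) - 1 + 5 ≈ 4.0000.

1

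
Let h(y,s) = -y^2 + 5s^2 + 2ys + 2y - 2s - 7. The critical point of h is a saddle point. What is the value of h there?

∂h/∂y = -2y + 2s + 2 = 0 and ∂h/∂s = 2y + 10s - 2 = 0, so (y, s) = (1, 0).
The Hessian has h_{yy} = -2, h_{ss} = 10, h_{ys} = 2, giving D = -24 < 0, so the point is a saddle point.
h(1, 0) = -6.

-6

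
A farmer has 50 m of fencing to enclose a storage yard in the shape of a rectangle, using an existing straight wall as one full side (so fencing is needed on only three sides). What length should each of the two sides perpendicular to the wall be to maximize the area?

25/2

Let the sides perpendicular to the wall have length x and the parallel side y, so 2x + y = 50 and the area is A = xy = x(50 − 2x).
A'(x) = 50 − 4x = 0 gives x = 25/2, and A''(x) = −4 < 0 confirms a maximum.
Then y = 50 − 2·25/2 = 25 and A = 625/2.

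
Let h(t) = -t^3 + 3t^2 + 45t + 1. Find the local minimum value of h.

h'(t) = -3t^2 + 6t + 45. Setting h'(t) = 0 gives t ∈ {-3, 5}.
Second-derivative test with h''(t) = -6t + 6: h''(-3) = 24 > 0 ⇒ local minimum; h''(5) = -24 < 0 ⇒ local maximum.
The local minimum is h(-3) = -80.

-80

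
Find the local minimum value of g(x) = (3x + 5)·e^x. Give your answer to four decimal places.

-0.2085

By the product rule, g'(x) = (3x + 8)·e^x. Since e^x > 0, the only critical point is x = -8/3.
g''(-8/3) has the same sign as 3 > 0, so this is a local minimum.
g(-8/3) = (-3)·e^(-8/3) ≈ -0.2085.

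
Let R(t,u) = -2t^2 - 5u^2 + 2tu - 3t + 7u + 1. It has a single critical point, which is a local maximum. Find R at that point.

∂R/∂t = -4t + 2u - 3 = 0 and ∂R/∂u = 2t - 10u + 7 = 0, so (t, u) = (-4/9, 11/18).
The Hessian has R_{tt} = -4, R_{uu} = -10, R_{tu} = 2, giving D = 36 > 0 with R_{tt} < 0, so the point is a local maximum.
R(-4/9, 11/18) = 137/36.

137/36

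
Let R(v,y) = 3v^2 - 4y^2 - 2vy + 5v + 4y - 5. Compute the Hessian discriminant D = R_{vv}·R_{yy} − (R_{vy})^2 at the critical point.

∂R/∂v = 6v - 2y + 5 = 0 and ∂R/∂y = -2v - 8y + 4 = 0, so (v, y) = (-8/13, 17/26).
The Hessian has R_{vv} = 6, R_{yy} = -8, R_{vy} = -2, giving D = -52 < 0, so the point is a saddle point.
D = (6)·(-8) − (-2)^2 = -52.

-52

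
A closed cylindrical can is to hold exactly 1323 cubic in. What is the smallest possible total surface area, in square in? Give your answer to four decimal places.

667.1463

With radius r and height h, πr²h = 1323 so h = 1323/(πr²), and S(r) = 2πr² + 2πrh = 2πr² + 2·1323/r.
S'(r) = 4πr − 2·1323/r² = 0 ⇒ r³ = 1323/(2π), so r ≈ 5.9492 and h = 2r ≈ 11.8984.
S''(r) = 4π + 4·1323/r³ > 0, so this is the minimum; S ≈ 667.1463.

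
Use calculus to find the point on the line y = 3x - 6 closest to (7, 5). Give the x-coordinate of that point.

4

Minimize D(x)^2 = (x - 7)^2 + (3x - 11)^2.
d/dx[D^2] = 2(x - 7) + 2·3·(3x - 11) = 0 ⇒ x = 4.
Then y = 6 and the distance is √(10) ≈ 3.1623.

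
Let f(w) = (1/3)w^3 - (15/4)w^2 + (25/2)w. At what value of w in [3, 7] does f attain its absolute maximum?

The derivative is w^2 - (15/2)w + 25/2, whose only zero in [3, 7] is w = 5.
Evaluating at the critical points and endpoints: f(3) = 51/4, f(5) = 125/12, f(7) = 217/12.
So the maximum is f(7) = 217/12.

7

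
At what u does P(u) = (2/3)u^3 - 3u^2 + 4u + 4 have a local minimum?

2

Critical points: P'(u) = 2u^2 - 6u + 4 vanishes at u = 1, 2.
Since P''(u) = 4u - 6, we get P''(1) = -2 < 0 ⇒ local maximum; P''(2) = 2 > 0 ⇒ local minimum.
So the local minimum value is P(2) = 16/3.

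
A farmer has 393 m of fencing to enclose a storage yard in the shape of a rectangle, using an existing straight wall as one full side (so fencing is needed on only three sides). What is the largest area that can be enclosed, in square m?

Let the sides perpendicular to the wall have length x and the parallel side y, so 2x + y = 393 and the area is A = xy = x(393 − 2x).
A'(x) = 393 − 4x = 0 gives x = 393/4, and A''(x) = −4 < 0 confirms a maximum.
Then y = 393 − 2·393/4 = 393/2 and A = 154449/8.

154449/8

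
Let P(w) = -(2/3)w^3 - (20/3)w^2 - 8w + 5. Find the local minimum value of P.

Critical points: P'(w) = -2w^2 - (40/3)w - 8 vanishes at w = -6, -2/3.
Since P''(w) = -4w - 40/3, we get P''(-6) = 32/3 > 0 ⇒ local minimum; P''(-2/3) = -32/3 < 0 ⇒ local maximum.
The local minimum is P(-6) = -43.

-43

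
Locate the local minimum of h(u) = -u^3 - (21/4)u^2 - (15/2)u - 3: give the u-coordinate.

-5/2

h'(u) = -3u^2 - (21/2)u - 15/2 = 0 at u = -5/2, -1.
h''(u) = -6u - 21/2. h''(-5/2) = 9/2 > 0 ⇒ local minimum; h''(-1) = -9/2 < 0 ⇒ local maximum.
The local minimum is h(-5/2) = -23/16.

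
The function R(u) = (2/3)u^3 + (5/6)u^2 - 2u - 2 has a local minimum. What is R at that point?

-224/81

R'(u) = 2u^2 + (5/3)u - 2. Setting R'(u) = 0 gives u ∈ {-3/2, 2/3}.
Since R''(u) = 4u + 5/3, we get R''(-3/2) = -13/3 < 0 ⇒ local maximum; R''(2/3) = 13/3 > 0 ⇒ local minimum.
Thus R has its local minimum at u = 2/3, with value -224/81.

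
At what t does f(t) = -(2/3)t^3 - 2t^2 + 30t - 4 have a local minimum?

-5

Critical points: f'(t) = -2t^2 - 4t + 30 vanishes at t = -5, 3.
f''(t) = -4t - 4. f''(-5) = 16 > 0 ⇒ local minimum; f''(3) = -16 < 0 ⇒ local maximum.
Thus f has its local minimum at t = -5, with value -362/3.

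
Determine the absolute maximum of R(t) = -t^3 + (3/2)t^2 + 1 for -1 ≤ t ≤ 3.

Differentiating, R'(t) = -3t^2 + 3t; which vanishes at t = 0 and t = 1.
Evaluating at the critical points and endpoints: R(-1) = 7/2; R(0) = 1; R(1) = 3/2; R(3) = -25/2.
The maximum over the interval is 7/2, attained at t = -1.

7/2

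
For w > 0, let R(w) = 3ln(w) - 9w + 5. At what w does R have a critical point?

R'(w) = 3/w − 9 = 0 gives w = 1/3.
R''(w) = -3/w², which is negative for w > 0, so this is a local maximum.
R(1/3) = 3·ln(1/3) - 3 + 5 ≈ -1.2958.

1/3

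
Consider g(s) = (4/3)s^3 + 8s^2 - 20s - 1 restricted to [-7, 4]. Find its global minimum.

The derivative is 4s^2 + 16s - 20, which vanishes at s = -5 and s = 1.
Compare values at every candidate in [-7, 4]: g(-7) = 221/3, g(-5) = 397/3, g(1) = -35/3, g(4) = 397/3.
Hence the absolute minimum is -35/3 at s = 1.

-35/3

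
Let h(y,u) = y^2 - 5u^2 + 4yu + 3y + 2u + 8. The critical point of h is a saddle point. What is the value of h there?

223/36

∂h/∂y = 2y + 4u + 3 = 0 and ∂h/∂u = 4y - 10u + 2 = 0, so (y, u) = (-19/18, -2/9).
The Hessian has h_{yy} = 2, h_{uu} = -10, h_{yu} = 4, giving D = -36 < 0, so the point is a saddle point.
h(-19/18, -2/9) = 223/36.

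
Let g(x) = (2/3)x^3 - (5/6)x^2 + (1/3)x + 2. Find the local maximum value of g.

331/162

Critical points: g'(x) = 2x^2 - (5/3)x + 1/3 vanishes at x = 1/3, 1/2.
Second-derivative test with g''(x) = 4x - 5/3: g''(1/3) = -1/3 < 0 ⇒ local maximum; g''(1/2) = 1/3 > 0 ⇒ local minimum.
So the local maximum value is g(1/3) = 331/162.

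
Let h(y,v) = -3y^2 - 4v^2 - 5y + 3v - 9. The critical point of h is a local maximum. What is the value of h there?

∂h/∂y = -6y - 5 = 0 and ∂h/∂v = -8v + 3 = 0, so (y, v) = (-5/6, 3/8).
The Hessian has h_{yy} = -6, h_{vv} = -8, h_{yv} = 0, giving D = 48 > 0 with h_{yy} < 0, so the point is a local maximum.
h(-5/6, 3/8) = -305/48.

-305/48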